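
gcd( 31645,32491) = 1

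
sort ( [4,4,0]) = [0,4,4]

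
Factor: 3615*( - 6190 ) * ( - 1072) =2^5*3^1* 5^2*67^1 * 241^1*619^1 = 23987983200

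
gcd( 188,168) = 4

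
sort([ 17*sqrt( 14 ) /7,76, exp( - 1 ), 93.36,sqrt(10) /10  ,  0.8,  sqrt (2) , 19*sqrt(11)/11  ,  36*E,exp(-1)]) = [ sqrt(10)/10, exp( - 1 ), exp( - 1),0.8, sqrt(2),19*sqrt( 11 ) /11,17*sqrt(14 ) /7,76,93.36 , 36 * E] 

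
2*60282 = 120564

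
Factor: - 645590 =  - 2^1 *5^1*11^1 * 5869^1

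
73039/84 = 869  +  43/84 = 869.51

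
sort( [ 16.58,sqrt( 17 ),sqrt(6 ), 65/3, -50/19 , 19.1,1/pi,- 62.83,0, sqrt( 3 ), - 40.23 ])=[ - 62.83, - 40.23,  -  50/19,0 , 1/pi,sqrt(3 ), sqrt(6),sqrt( 17),16.58,19.1,65/3 ] 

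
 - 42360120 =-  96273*440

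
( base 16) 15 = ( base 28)l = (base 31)L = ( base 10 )21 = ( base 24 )l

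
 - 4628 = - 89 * 52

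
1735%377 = 227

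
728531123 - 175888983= 552642140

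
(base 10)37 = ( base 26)1b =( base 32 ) 15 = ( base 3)1101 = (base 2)100101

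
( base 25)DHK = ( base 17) 1CB2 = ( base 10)8570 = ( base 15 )2815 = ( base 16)217A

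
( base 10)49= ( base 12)41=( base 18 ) 2D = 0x31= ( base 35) 1e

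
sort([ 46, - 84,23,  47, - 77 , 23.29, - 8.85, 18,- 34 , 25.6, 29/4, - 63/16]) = [ - 84 ,-77, - 34,  -  8.85,-63/16,29/4, 18, 23, 23.29, 25.6, 46,47]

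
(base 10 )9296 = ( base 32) 92g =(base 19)16e5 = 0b10010001010000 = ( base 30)a9q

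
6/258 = 1/43= 0.02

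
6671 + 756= 7427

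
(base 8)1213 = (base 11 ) 542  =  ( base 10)651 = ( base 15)2D6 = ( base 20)1cb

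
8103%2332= 1107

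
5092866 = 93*54762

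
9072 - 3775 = 5297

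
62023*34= 2108782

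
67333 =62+67271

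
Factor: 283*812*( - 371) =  - 85254316 =- 2^2*7^2*29^1*53^1*283^1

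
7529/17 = 7529/17 = 442.88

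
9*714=6426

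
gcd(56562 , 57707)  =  1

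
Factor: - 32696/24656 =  - 2^(-1)* 23^ (-1)*61^1 = - 61/46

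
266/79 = 266/79 = 3.37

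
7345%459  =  1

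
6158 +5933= 12091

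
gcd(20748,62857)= 1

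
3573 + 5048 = 8621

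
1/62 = 1/62=0.02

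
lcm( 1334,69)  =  4002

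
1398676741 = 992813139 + 405863602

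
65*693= 45045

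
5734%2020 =1694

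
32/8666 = 16/4333  =  0.00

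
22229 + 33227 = 55456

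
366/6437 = 366/6437 = 0.06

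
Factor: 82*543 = 2^1* 3^1*41^1*181^1 = 44526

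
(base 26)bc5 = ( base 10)7753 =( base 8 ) 17111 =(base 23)ef2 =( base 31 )823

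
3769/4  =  942+1/4  =  942.25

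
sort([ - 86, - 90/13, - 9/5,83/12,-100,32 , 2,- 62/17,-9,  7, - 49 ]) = [-100, - 86, - 49  ,-9, - 90/13 , - 62/17, - 9/5,  2, 83/12,7,  32]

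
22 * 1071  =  23562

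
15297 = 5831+9466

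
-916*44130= -40423080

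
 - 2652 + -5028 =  -7680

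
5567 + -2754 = 2813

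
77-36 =41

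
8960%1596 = 980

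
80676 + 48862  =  129538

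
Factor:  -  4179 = - 3^1 * 7^1*199^1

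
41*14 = 574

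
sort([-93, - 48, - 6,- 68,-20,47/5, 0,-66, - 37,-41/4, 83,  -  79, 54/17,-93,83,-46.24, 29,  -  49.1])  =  [ - 93, - 93,-79, -68, - 66, - 49.1,-48,  -  46.24, - 37,-20, - 41/4, - 6,0 , 54/17, 47/5, 29, 83, 83]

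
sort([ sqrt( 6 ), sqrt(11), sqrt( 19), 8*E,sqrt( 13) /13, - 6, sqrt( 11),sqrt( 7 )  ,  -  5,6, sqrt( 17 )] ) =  [ - 6,-5,sqrt( 13 )/13,sqrt ( 6 ) , sqrt(7), sqrt(11),  sqrt(11),sqrt(17 ) , sqrt(19 ) , 6, 8*E] 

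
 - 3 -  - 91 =88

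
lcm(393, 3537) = 3537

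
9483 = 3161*3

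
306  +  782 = 1088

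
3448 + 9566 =13014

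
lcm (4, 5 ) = 20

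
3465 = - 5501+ 8966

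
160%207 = 160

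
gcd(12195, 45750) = 15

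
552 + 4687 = 5239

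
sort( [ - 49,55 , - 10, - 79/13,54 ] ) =[ - 49, - 10,-79/13,54,55]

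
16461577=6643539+9818038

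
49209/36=16403/12 = 1366.92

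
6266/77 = 6266/77= 81.38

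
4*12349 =49396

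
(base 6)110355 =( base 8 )21777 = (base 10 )9215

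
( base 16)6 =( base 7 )6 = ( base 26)6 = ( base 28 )6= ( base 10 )6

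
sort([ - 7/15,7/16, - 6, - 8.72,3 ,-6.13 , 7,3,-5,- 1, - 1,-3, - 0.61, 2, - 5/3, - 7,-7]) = [ - 8.72,-7,-7,-6.13, - 6 ,  -  5,-3, - 5/3,-1, - 1,-0.61, - 7/15,7/16,  2, 3,3, 7]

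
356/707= 356/707=0.50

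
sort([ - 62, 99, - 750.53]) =[ - 750.53, - 62,  99]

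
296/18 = 16 + 4/9 = 16.44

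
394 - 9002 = - 8608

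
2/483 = 2/483 = 0.00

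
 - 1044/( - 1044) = 1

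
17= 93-76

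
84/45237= 28/15079 = 0.00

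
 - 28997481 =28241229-57238710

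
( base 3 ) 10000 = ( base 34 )2d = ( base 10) 81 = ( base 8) 121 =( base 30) 2l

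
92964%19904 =13348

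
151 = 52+99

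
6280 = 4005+2275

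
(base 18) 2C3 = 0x363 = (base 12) 603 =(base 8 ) 1543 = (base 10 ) 867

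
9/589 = 9/589=0.02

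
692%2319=692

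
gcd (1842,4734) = 6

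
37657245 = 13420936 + 24236309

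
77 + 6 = 83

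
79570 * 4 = 318280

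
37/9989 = 37/9989 = 0.00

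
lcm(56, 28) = 56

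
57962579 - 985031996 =-927069417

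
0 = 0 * 5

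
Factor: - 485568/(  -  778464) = 562/901 = 2^1*17^ ( - 1)*53^( - 1) * 281^1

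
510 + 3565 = 4075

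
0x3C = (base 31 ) 1T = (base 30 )20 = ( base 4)330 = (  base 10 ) 60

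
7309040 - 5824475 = 1484565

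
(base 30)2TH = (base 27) 3IE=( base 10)2687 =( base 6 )20235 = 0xA7F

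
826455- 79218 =747237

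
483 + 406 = 889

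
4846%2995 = 1851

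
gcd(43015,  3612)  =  7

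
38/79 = 38/79 = 0.48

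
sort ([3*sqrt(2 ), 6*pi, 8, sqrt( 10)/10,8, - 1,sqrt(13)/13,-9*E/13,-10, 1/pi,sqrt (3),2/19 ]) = [ - 10, - 9 * E/13, - 1, 2/19, sqrt(13)/13,sqrt (10)/10, 1/pi, sqrt( 3), 3*sqrt(2 ), 8, 8,6*pi ] 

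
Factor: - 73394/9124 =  - 2^( - 1)* 2281^( - 1)*36697^1=- 36697/4562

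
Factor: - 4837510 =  - 2^1*5^1*483751^1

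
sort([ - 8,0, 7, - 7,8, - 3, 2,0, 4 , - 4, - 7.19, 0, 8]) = [ - 8, - 7.19, - 7, - 4,-3, 0, 0,0,2, 4,7, 8, 8 ]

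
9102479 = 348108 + 8754371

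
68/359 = 68/359  =  0.19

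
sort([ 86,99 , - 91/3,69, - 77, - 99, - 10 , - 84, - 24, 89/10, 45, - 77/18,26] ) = [ - 99, - 84,  -  77,  -  91/3, - 24, - 10, - 77/18, 89/10, 26, 45 , 69, 86,99] 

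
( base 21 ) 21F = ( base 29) 12J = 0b1110010110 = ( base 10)918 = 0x396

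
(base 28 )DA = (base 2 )101110110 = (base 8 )566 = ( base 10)374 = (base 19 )10D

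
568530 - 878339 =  - 309809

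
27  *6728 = 181656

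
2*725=1450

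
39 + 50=89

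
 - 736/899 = -1 + 163/899 = -0.82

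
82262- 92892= - 10630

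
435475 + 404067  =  839542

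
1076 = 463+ 613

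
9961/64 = 9961/64 = 155.64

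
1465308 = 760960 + 704348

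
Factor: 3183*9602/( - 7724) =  - 15281583/3862 = - 2^ ( - 1 )*3^1* 1061^1*1931^( -1)*4801^1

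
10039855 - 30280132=-20240277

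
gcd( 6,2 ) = 2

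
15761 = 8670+7091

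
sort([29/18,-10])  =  [ - 10, 29/18]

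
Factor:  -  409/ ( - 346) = 2^( - 1)*173^ ( - 1 )*409^1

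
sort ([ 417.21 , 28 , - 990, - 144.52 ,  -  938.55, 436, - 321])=[-990, - 938.55, - 321, - 144.52,  28,417.21,436]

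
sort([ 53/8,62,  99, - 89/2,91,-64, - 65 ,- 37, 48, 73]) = [ - 65, - 64,-89/2, - 37, 53/8, 48,62,  73,91 , 99 ] 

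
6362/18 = 3181/9 = 353.44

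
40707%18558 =3591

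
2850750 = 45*63350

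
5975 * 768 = 4588800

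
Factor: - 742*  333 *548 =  - 2^3 *3^2*7^1*37^1*53^1*137^1 = -135403128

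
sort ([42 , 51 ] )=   [ 42,  51]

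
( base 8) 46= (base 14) 2A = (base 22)1G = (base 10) 38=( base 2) 100110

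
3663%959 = 786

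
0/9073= 0 = 0.00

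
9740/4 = 2435=2435.00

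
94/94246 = 47/47123 = 0.00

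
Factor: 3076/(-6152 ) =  -1/2 = - 2^( - 1)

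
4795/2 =2397+1/2 = 2397.50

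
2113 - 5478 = -3365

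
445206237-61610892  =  383595345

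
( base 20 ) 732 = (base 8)5456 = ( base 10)2862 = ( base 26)462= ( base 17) 9f6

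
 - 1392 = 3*(-464 )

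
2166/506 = 4+71/253 = 4.28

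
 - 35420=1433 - 36853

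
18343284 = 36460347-18117063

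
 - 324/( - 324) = 1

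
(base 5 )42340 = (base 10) 2845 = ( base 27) 3OA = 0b101100011101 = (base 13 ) 13AB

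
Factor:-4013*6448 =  - 2^4*13^1*31^1*4013^1  =  - 25875824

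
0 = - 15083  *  0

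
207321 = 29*7149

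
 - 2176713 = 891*( - 2443)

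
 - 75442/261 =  - 290 + 248/261 = - 289.05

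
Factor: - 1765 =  - 5^1*353^1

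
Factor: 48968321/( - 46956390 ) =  - 2^( - 1) * 3^( - 1 )*5^(  -  1 )*13^( - 1 )*137^2*2609^1*120401^( - 1 )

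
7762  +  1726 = 9488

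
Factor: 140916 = 2^2*  3^1 * 11743^1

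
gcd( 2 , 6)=2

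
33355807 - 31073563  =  2282244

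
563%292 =271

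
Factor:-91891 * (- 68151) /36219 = 43^1*2137^1 * 12073^( - 1 ) * 22717^1 = 2087487847/12073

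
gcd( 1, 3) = 1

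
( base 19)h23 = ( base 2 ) 1100000100010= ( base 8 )14042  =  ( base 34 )5BO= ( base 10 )6178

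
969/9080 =969/9080 =0.11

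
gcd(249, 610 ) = 1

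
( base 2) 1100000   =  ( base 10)96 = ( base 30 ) 36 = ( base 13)75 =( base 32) 30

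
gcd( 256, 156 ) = 4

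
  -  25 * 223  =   - 5575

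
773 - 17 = 756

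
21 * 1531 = 32151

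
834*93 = 77562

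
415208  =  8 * 51901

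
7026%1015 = 936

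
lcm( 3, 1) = 3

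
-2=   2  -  4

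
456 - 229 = 227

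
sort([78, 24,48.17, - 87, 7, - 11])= [  -  87, - 11,  7,24,48.17,  78]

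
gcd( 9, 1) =1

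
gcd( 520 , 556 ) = 4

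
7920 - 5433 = 2487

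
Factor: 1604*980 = 2^4 * 5^1*7^2*401^1 = 1571920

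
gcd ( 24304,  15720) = 8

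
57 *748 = 42636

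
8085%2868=2349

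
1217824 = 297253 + 920571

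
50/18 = 2 + 7/9 = 2.78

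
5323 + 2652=7975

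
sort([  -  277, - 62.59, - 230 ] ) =[ - 277,- 230, - 62.59]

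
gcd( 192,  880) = 16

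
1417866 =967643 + 450223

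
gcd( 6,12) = 6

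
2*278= 556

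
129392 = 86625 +42767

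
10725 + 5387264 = 5397989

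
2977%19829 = 2977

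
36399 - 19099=17300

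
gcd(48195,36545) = 5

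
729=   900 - 171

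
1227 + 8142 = 9369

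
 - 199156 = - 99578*2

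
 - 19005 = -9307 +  - 9698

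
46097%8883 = 1682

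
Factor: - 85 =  - 5^1 *17^1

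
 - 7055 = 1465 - 8520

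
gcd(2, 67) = 1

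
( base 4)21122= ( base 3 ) 211022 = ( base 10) 602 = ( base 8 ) 1132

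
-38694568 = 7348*(-5266)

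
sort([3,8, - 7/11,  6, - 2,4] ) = [ -2, - 7/11, 3 , 4,6,8 ]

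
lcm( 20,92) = 460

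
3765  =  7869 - 4104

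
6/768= 1/128= 0.01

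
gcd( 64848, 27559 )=7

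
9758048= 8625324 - -1132724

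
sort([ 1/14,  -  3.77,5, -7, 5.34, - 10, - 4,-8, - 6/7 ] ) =[ - 10, - 8,  -  7, -4, - 3.77,  -  6/7,1/14,5,5.34 ]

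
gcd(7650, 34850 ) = 850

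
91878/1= 91878= 91878.00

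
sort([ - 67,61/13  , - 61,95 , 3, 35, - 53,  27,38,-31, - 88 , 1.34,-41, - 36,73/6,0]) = [ - 88,  -  67,-61, - 53, - 41,-36, - 31, 0,1.34,3, 61/13,  73/6, 27,  35,38,  95 ] 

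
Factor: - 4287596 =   -  2^2*1071899^1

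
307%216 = 91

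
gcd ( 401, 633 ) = 1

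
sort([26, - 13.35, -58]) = [ - 58 , - 13.35,26]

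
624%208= 0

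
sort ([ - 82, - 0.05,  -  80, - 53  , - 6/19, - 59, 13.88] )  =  [ - 82,-80, - 59, - 53 , - 6/19 ,-0.05,13.88]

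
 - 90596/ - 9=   90596/9= 10066.22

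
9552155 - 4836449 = 4715706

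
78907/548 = 78907/548 = 143.99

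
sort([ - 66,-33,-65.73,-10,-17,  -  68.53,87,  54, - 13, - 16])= [ - 68.53, -66,-65.73, - 33, - 17 , - 16, - 13,-10 , 54 , 87 ] 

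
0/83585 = 0=0.00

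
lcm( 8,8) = 8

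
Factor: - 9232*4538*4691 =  - 196528581856  =  -  2^5 * 577^1*2269^1*4691^1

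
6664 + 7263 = 13927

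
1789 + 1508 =3297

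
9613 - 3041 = 6572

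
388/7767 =388/7767  =  0.05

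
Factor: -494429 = - 13^1 * 73^1*521^1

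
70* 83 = 5810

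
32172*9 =289548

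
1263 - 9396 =-8133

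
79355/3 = 79355/3= 26451.67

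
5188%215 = 28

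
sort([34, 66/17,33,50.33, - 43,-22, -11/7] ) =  [-43, - 22, - 11/7,66/17, 33,34, 50.33]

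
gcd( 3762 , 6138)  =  198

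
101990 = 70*1457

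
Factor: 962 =2^1*13^1*37^1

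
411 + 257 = 668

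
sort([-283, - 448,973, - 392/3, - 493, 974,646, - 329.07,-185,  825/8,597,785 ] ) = [ - 493,- 448,-329.07, - 283, - 185,-392/3,825/8,597,646,785,973,974]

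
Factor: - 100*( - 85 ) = 2^2*5^3*17^1 = 8500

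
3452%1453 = 546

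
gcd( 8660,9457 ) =1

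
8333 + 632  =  8965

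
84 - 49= 35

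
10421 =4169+6252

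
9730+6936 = 16666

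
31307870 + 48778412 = 80086282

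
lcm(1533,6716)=141036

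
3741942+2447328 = 6189270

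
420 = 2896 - 2476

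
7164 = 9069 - 1905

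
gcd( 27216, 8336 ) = 16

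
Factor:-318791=  -  11^1*73^1*397^1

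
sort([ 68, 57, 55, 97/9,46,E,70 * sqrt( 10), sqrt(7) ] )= [sqrt (7),E,97/9,46, 55,57,68, 70*sqrt( 10 )]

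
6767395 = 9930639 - 3163244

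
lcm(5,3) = 15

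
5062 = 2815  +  2247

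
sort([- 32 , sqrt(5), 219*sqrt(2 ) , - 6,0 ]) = [ - 32  , - 6, 0,sqrt( 5),219*sqrt( 2 )]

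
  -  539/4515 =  - 77/645 = - 0.12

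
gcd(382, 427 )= 1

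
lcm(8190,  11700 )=81900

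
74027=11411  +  62616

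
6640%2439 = 1762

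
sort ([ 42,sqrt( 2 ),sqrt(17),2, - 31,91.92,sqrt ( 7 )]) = [-31,sqrt (2 ),2,sqrt( 7),sqrt (17 ),42, 91.92]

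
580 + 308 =888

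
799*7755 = 6196245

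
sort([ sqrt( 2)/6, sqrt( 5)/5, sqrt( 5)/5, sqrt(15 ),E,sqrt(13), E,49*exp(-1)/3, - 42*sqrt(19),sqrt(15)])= [ - 42*sqrt( 19),sqrt(2) /6,sqrt( 5) /5,sqrt( 5)/5,E,  E,sqrt(13 ),  sqrt( 15),sqrt(15 ) , 49*exp( - 1 )/3 ] 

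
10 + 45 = 55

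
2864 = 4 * 716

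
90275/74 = 1219 + 69/74= 1219.93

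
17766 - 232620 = -214854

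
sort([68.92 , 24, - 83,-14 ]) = [ - 83 ,  -  14,  24,68.92 ]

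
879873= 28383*31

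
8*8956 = 71648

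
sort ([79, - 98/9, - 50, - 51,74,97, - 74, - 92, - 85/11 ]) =[ - 92, - 74, - 51, - 50, - 98/9, - 85/11,74, 79,97 ] 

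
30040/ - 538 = -56+ 44/269 = -55.84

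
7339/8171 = 7339/8171 = 0.90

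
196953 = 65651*3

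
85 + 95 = 180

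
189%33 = 24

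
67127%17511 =14594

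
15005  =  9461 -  - 5544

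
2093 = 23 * 91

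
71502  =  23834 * 3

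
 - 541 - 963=-1504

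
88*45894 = 4038672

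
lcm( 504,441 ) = 3528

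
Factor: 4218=2^1*3^1*19^1*37^1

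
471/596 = 471/596 = 0.79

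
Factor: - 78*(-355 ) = 27690 = 2^1*3^1 * 5^1*13^1*71^1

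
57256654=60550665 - 3294011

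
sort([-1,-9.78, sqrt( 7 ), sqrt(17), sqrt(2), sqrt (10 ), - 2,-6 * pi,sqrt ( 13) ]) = [ - 6*pi, - 9.78,-2,-1, sqrt( 2 )  ,  sqrt( 7 ),sqrt( 10 ),  sqrt(13 ), sqrt( 17 )]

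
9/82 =9/82=0.11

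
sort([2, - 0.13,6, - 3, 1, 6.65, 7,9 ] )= [ - 3, - 0.13, 1, 2,6, 6.65  ,  7, 9]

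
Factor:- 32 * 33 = - 2^5*3^1*11^1 = -1056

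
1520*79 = 120080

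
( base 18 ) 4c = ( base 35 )2E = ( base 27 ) 33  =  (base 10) 84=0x54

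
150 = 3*50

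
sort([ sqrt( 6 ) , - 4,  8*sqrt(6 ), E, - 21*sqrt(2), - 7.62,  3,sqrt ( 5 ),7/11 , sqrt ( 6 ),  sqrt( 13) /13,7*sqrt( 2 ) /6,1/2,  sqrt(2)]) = [ - 21*sqrt( 2), - 7.62 , - 4,sqrt( 13) /13,1/2,  7/11, sqrt(2),7*sqrt(2) /6,sqrt(5), sqrt( 6) , sqrt( 6),E,  3,8  *  sqrt(6 ) ]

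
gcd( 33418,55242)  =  682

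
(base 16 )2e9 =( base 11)618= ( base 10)745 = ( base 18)257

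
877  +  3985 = 4862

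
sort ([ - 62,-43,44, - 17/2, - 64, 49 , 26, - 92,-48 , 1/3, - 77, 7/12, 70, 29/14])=[-92,  -  77, - 64, - 62, - 48, - 43, - 17/2, 1/3, 7/12, 29/14,26, 44, 49, 70 ] 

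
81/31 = 81/31= 2.61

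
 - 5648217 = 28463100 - 34111317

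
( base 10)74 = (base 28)2i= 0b1001010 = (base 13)59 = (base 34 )26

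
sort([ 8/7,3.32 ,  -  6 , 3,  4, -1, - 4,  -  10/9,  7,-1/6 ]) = [ - 6,-4, - 10/9,-1,-1/6, 8/7,3, 3.32, 4,  7] 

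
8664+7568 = 16232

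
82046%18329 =8730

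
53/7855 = 53/7855  =  0.01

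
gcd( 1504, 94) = 94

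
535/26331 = 535/26331 = 0.02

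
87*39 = 3393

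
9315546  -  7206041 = 2109505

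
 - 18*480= - 8640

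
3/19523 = 3/19523 = 0.00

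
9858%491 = 38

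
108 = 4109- 4001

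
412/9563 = 412/9563  =  0.04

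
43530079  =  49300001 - 5769922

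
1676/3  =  1676/3 = 558.67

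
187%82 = 23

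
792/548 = 1+61/137 = 1.45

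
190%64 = 62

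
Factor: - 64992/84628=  - 16248/21157=- 2^3*3^1*677^1*21157^( - 1)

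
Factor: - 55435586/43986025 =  - 2^1* 5^( - 2 )*53^ ( - 1)*89^(-1)*373^( - 1)*27717793^1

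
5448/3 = 1816 = 1816.00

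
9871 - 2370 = 7501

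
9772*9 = 87948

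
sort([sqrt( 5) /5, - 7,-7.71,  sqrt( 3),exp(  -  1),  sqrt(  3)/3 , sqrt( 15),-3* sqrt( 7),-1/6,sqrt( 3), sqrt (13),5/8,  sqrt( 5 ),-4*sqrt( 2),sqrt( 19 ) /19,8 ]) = [ - 3 * sqrt( 7),- 7.71, - 7, -4*sqrt (2),- 1/6,sqrt(19) /19,exp( - 1), sqrt(5)/5,sqrt( 3 )/3,5/8, sqrt( 3 ),  sqrt(3),sqrt( 5 ),sqrt ( 13 ),  sqrt( 15 ),8]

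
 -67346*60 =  - 4040760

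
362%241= 121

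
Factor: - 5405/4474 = -2^ ( - 1)*5^1*23^1*47^1*2237^( - 1)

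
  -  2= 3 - 5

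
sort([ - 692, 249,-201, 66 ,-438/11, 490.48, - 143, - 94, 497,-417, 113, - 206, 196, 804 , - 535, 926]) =[ -692, - 535, - 417, - 206, - 201 ,-143 , -94, - 438/11 , 66, 113, 196,249,490.48,497, 804, 926 ]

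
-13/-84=13/84=0.15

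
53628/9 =5958 + 2/3 = 5958.67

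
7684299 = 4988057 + 2696242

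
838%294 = 250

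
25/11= 25/11 = 2.27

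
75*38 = 2850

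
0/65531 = 0 = 0.00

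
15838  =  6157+9681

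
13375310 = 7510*1781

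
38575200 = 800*48219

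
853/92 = 9  +  25/92 = 9.27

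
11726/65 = 902/5 = 180.40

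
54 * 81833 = 4418982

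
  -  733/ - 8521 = 733/8521 = 0.09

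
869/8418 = 869/8418 = 0.10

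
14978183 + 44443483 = 59421666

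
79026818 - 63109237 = 15917581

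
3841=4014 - 173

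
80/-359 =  - 1+279/359 = -  0.22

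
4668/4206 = 778/701= 1.11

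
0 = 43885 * 0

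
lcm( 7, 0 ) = 0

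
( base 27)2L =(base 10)75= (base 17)47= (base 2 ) 1001011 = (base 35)25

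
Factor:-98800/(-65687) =2^4 * 5^2 *13^1 * 19^1*65687^(-1 ) 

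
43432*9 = 390888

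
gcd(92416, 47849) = 1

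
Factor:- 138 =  - 2^1 * 3^1*23^1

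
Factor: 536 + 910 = 1446 = 2^1*3^1 * 241^1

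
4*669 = 2676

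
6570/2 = 3285= 3285.00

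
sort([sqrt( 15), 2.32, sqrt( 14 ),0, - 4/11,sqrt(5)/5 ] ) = [ - 4/11, 0 , sqrt( 5) /5,2.32,  sqrt( 14 ) , sqrt( 15) ] 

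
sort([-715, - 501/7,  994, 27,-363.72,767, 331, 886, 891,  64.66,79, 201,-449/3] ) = [  -  715, -363.72, - 449/3, - 501/7,27, 64.66, 79, 201, 331, 767,  886, 891, 994]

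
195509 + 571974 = 767483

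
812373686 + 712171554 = 1524545240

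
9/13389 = 3/4463=0.00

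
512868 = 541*948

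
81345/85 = 957 = 957.00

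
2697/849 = 899/283 = 3.18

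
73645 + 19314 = 92959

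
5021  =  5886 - 865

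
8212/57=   8212/57 = 144.07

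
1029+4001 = 5030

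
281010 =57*4930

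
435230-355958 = 79272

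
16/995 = 16/995 = 0.02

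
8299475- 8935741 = - 636266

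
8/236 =2/59 = 0.03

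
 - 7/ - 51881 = 7/51881 = 0.00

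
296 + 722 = 1018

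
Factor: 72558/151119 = 2^1*3^( - 1) * 139^1*193^ ( - 1) = 278/579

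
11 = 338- 327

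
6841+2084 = 8925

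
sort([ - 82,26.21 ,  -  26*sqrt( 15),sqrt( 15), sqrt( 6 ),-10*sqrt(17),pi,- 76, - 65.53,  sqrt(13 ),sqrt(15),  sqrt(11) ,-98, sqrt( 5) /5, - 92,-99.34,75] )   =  [ -26*sqrt(15 ), - 99.34, - 98,  -  92, - 82, - 76, - 65.53, - 10*sqrt( 17),  sqrt(5 ) /5, sqrt(6 ),pi,sqrt( 11 ),  sqrt(13),sqrt( 15 ), sqrt( 15), 26.21,75 ]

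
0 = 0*82329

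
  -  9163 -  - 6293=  - 2870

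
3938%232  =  226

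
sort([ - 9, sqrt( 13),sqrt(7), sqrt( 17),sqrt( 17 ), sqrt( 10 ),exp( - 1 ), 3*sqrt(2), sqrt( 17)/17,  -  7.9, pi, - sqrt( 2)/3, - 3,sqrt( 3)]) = [ - 9 , - 7.9,- 3, - sqrt( 2)/3, sqrt( 17)/17, exp( -1) , sqrt( 3),sqrt( 7), pi,sqrt( 10),sqrt( 13 ),sqrt(17),  sqrt( 17),3*sqrt(2)]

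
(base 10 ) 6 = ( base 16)6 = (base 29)6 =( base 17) 6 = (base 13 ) 6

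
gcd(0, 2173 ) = 2173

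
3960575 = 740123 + 3220452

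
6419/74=86 + 55/74 = 86.74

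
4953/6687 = 1651/2229 = 0.74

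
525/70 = 15/2 = 7.50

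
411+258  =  669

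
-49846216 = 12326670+-62172886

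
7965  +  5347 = 13312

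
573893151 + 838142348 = 1412035499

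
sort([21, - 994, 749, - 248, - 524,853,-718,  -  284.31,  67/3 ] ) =[  -  994, - 718, - 524 , -284.31, - 248, 21,67/3, 749,853]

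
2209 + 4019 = 6228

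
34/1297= 34/1297 =0.03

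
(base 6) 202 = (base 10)74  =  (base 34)26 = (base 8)112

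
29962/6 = 4993 + 2/3= 4993.67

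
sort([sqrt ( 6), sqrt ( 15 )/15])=[sqrt(15)/15, sqrt( 6 )]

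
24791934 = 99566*249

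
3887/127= 30 + 77/127 = 30.61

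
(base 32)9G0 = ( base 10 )9728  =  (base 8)23000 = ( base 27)D98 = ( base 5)302403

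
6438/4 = 1609 + 1/2 = 1609.50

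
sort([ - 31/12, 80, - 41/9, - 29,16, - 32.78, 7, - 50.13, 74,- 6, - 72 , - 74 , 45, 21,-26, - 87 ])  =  [ - 87, -74, - 72, - 50.13, - 32.78, - 29, - 26, - 6, - 41/9 , - 31/12, 7,16 , 21, 45, 74, 80] 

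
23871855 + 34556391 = 58428246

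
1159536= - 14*( - 82824)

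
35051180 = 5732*6115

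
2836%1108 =620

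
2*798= 1596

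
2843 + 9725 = 12568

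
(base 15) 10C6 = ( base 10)3561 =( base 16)de9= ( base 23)6GJ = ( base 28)4f5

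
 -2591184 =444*(  -  5836)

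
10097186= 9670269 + 426917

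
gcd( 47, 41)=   1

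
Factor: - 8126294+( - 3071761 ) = - 3^1*5^1 * 11^1*67867^1 = - 11198055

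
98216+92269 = 190485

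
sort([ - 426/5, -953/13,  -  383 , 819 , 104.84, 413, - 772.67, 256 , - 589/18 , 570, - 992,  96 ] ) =[  -  992, - 772.67, - 383,  -  426/5, - 953/13, - 589/18,96, 104.84, 256, 413,570, 819]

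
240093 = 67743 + 172350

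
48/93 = 16/31 = 0.52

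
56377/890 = 56377/890 = 63.34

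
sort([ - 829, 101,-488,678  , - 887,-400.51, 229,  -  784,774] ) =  [ - 887, - 829, -784, - 488,-400.51,101, 229,678,774 ]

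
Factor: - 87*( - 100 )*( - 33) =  - 287100 = - 2^2*3^2*5^2*11^1*29^1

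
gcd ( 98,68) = 2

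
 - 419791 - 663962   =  -1083753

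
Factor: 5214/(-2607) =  - 2 = -  2^1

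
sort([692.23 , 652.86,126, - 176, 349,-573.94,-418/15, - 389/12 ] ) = [-573.94, - 176,-389/12 ,-418/15, 126,349, 652.86, 692.23 ] 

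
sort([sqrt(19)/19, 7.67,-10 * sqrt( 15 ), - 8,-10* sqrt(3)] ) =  [ - 10*sqrt( 15),-10 * sqrt(3 ),-8,sqrt(19) /19,7.67 ] 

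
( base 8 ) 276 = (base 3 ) 21001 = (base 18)aa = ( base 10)190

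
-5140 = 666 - 5806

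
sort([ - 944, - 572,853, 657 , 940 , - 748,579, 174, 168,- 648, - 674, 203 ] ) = [ -944,- 748, - 674, - 648,  -  572,  168, 174,203 , 579,657, 853, 940 ]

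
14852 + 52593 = 67445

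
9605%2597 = 1814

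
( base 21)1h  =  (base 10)38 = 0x26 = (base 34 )14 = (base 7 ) 53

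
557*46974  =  26164518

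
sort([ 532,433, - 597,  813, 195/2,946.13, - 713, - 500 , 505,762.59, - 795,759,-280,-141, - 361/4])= [ - 795, - 713,-597,-500,-280, - 141, -361/4,195/2 , 433, 505 , 532,  759,  762.59 , 813, 946.13 ] 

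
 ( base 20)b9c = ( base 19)cdd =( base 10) 4592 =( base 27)682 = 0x11f0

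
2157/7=308 + 1/7 = 308.14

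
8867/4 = 2216 + 3/4=2216.75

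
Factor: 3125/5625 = 5/9=3^(  -  2 )*5^1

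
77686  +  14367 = 92053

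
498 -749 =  - 251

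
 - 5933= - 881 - 5052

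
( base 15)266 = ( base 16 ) 222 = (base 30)i6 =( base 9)666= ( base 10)546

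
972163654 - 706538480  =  265625174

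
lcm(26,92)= 1196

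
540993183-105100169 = 435893014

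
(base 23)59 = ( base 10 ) 124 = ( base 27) 4G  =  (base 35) 3j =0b1111100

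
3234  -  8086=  - 4852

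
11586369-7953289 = 3633080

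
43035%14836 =13363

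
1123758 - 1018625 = 105133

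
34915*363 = 12674145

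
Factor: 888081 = 3^1*296027^1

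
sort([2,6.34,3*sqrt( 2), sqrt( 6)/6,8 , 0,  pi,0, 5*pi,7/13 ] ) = [0, 0,sqrt ( 6)/6, 7/13,2,pi,  3*sqrt( 2),6.34, 8, 5*pi]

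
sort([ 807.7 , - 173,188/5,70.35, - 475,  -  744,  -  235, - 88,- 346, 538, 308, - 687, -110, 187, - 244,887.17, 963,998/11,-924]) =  [ - 924,-744, - 687, - 475, - 346, - 244, - 235,  -  173, - 110,-88,188/5,70.35,998/11,187, 308,538,807.7, 887.17,963]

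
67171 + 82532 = 149703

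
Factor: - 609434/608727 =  - 862/861= - 2^1*  3^(-1)*7^( - 1)* 41^( - 1)*431^1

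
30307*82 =2485174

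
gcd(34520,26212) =4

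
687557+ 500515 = 1188072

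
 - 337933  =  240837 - 578770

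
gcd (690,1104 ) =138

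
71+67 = 138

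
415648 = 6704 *62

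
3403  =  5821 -2418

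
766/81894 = 383/40947 = 0.01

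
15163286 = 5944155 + 9219131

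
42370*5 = 211850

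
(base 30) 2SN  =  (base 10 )2663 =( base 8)5147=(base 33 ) 2EN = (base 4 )221213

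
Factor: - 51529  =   - 227^2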